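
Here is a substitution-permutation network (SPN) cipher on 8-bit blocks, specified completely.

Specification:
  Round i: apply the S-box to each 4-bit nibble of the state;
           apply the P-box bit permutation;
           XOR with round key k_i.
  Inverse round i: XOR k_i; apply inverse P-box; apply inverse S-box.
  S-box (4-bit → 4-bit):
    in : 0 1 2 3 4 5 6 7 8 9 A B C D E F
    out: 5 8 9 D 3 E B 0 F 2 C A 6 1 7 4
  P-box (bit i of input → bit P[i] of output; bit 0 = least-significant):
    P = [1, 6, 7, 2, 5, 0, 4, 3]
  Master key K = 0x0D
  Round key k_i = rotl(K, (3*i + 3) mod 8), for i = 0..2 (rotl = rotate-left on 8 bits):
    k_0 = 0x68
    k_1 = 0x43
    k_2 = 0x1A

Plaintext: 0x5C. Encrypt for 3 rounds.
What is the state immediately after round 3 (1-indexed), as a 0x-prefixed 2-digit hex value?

s_0 = plaintext = 0x5C
s_1 = Round(s_0, k_0) = 0xB1
s_2 = Round(s_1, k_1) = 0x4E
s_3 = Round(s_2, k_2) = 0xF9

0xF9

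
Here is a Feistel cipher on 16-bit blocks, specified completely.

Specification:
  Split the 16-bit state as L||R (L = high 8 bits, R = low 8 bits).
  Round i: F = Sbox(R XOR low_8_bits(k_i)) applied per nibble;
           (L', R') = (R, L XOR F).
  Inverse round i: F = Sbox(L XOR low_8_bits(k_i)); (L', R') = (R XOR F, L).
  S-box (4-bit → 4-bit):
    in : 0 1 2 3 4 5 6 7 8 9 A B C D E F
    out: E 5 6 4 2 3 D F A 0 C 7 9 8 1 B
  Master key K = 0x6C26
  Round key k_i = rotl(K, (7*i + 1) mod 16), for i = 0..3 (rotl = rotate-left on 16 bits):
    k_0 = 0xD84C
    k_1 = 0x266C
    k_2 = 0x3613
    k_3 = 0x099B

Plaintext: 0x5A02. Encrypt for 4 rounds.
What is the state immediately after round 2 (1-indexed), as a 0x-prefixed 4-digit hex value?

s_0 = plaintext = 0x5A02
s_1 = Round(s_0, k_0) = 0x027B
s_2 = Round(s_1, k_1) = 0x7B5D
s_3 = Round(s_2, k_2) = 0x5D5A
s_4 = Round(s_3, k_3) = 0x5AC8

0x7B5D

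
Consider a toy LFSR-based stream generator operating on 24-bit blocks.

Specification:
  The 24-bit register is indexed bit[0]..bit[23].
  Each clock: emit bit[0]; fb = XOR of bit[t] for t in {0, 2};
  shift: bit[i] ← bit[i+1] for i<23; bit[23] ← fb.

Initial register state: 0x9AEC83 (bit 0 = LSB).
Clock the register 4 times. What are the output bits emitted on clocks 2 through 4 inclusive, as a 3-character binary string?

100

reg_0 = 0x9AEC83
clock 1: out=1, reg = 0xCD7641
clock 2: out=1, reg = 0xE6BB20
clock 3: out=0, reg = 0x735D90
clock 4: out=0, reg = 0x39AEC8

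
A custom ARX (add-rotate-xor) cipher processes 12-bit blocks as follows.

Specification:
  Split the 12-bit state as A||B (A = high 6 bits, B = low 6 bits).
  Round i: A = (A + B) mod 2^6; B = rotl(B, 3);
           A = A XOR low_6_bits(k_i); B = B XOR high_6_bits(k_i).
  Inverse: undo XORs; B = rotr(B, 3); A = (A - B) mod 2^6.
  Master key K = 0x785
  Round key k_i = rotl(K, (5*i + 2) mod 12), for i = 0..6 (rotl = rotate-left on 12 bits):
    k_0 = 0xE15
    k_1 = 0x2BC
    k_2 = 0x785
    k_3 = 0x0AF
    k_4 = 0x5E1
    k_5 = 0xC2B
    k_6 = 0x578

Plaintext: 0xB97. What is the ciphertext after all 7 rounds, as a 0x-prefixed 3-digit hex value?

s_0 = plaintext = 0xB97
s_1 = Round(s_0, k_0) = 0x402
s_2 = Round(s_1, k_1) = 0xB9A
s_3 = Round(s_2, k_2) = 0x34D
s_4 = Round(s_3, k_3) = 0xD6B
s_5 = Round(s_4, k_4) = 0x04A
s_6 = Round(s_5, k_5) = 0x821
s_7 = Round(s_6, k_6) = 0xE59

0xE59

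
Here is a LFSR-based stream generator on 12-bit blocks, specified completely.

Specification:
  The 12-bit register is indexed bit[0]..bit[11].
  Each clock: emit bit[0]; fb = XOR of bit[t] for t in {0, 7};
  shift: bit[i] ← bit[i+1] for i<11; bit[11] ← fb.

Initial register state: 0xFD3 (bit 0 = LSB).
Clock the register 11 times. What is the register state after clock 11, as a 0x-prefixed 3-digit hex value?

0xC99

reg_0 = 0xFD3
clock 1: out=1, reg = 0x7E9
clock 2: out=1, reg = 0x3F4
clock 3: out=0, reg = 0x9FA
clock 4: out=0, reg = 0xCFD
clock 5: out=1, reg = 0x67E
clock 6: out=0, reg = 0x33F
clock 7: out=1, reg = 0x99F
clock 8: out=1, reg = 0x4CF
clock 9: out=1, reg = 0x267
clock 10: out=1, reg = 0x933
clock 11: out=1, reg = 0xC99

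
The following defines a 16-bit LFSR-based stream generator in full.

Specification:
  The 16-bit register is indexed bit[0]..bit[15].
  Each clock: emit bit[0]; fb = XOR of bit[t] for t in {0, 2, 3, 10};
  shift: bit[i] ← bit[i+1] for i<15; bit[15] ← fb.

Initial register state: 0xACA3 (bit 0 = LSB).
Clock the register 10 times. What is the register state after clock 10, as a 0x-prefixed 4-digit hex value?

reg_0 = 0xACA3
clock 1: out=1, reg = 0x5651
clock 2: out=1, reg = 0x2B28
clock 3: out=0, reg = 0x9594
clock 4: out=0, reg = 0x4ACA
clock 5: out=0, reg = 0xA565
clock 6: out=1, reg = 0xD2B2
clock 7: out=0, reg = 0x6959
clock 8: out=1, reg = 0x34AC
clock 9: out=0, reg = 0x9A56
clock 10: out=0, reg = 0xCD2B

0xCD2B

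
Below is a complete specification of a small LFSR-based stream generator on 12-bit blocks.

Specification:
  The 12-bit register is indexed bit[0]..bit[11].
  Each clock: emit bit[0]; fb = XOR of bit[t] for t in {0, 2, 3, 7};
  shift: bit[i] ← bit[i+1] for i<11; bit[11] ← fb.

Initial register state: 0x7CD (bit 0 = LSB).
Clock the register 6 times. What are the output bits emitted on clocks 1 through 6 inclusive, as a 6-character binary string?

101100

reg_0 = 0x7CD
clock 1: out=1, reg = 0x3E6
clock 2: out=0, reg = 0x1F3
clock 3: out=1, reg = 0x0F9
clock 4: out=1, reg = 0x87C
clock 5: out=0, reg = 0x43E
clock 6: out=0, reg = 0x21F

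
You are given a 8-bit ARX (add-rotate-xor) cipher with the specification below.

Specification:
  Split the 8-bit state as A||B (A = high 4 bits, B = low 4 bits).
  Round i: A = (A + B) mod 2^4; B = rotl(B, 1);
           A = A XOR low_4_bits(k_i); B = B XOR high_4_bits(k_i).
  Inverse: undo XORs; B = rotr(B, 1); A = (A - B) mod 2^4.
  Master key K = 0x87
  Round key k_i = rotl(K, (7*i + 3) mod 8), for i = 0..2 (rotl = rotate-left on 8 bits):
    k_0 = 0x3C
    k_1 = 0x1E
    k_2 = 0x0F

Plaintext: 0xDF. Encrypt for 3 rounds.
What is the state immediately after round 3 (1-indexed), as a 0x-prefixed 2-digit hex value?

0x51

s_0 = plaintext = 0xDF
s_1 = Round(s_0, k_0) = 0x0C
s_2 = Round(s_1, k_1) = 0x28
s_3 = Round(s_2, k_2) = 0x51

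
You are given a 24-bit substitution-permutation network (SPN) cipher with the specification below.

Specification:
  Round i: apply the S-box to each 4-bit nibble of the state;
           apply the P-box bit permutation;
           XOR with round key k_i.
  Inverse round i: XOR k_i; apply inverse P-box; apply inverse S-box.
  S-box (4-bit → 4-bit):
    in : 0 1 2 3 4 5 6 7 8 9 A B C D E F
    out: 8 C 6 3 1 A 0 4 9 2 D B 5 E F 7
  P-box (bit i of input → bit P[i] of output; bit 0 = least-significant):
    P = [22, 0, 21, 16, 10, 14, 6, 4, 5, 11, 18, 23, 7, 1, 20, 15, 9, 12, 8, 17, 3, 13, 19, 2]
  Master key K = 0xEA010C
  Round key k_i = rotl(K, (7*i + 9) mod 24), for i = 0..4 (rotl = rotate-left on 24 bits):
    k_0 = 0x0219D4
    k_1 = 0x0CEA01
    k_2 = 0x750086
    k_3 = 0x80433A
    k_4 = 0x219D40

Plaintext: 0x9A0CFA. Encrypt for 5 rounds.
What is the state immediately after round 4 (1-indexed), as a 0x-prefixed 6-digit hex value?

s_0 = plaintext = 0x9A0CFA
s_1 = Round(s_0, k_0) = 0x65FEB4
s_2 = Round(s_1, k_1) = 0xDAB6B3
s_3 = Round(s_2, k_2) = 0x3FE711
s_4 = Round(s_3, k_3) = 0xB5F0E0
s_5 = Round(s_4, k_4) = 0xB2E99E

0xB5F0E0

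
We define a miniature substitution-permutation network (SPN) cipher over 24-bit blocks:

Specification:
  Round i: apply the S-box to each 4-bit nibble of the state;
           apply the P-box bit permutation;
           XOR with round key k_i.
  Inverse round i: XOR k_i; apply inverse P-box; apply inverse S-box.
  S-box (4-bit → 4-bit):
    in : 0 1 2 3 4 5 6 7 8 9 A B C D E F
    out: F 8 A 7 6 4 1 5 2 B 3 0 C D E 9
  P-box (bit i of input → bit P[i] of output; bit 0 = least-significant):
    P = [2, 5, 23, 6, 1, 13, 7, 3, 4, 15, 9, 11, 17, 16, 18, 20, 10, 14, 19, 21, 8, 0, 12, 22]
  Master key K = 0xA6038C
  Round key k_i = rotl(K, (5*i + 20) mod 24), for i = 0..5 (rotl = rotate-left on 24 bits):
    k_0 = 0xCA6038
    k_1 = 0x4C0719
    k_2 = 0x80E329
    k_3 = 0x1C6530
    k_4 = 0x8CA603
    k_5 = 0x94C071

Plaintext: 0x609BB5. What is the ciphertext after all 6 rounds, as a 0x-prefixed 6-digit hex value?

0xD280FD

s_0 = plaintext = 0x609BB5
s_1 = Round(s_0, k_0) = 0x712538
s_2 = Round(s_1, k_1) = 0x7D34BB
s_3 = Round(s_2, k_2) = 0xAF7429
s_4 = Round(s_3, k_3) = 0x3AC25D
s_5 = Round(s_4, k_4) = 0x187BC6
s_6 = Round(s_5, k_5) = 0xD280FD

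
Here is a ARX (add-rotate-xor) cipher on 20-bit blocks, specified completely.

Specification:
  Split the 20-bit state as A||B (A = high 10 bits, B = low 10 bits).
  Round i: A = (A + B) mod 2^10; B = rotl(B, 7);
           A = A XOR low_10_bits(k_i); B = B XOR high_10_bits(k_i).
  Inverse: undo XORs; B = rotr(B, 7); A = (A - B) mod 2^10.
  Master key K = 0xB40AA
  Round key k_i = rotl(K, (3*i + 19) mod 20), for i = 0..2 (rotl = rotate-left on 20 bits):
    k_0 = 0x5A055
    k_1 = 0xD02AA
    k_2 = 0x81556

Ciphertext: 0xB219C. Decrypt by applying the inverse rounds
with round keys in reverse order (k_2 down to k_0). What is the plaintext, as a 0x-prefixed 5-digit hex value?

0xBE4BA

s_0 = ciphertext = 0xB219C
s_1 = InvRound(s_0, k_2) = 0xB3CCF
s_2 = InvRound(s_1, k_1) = 0xF987F
s_3 = InvRound(s_2, k_0) = 0xBE4BA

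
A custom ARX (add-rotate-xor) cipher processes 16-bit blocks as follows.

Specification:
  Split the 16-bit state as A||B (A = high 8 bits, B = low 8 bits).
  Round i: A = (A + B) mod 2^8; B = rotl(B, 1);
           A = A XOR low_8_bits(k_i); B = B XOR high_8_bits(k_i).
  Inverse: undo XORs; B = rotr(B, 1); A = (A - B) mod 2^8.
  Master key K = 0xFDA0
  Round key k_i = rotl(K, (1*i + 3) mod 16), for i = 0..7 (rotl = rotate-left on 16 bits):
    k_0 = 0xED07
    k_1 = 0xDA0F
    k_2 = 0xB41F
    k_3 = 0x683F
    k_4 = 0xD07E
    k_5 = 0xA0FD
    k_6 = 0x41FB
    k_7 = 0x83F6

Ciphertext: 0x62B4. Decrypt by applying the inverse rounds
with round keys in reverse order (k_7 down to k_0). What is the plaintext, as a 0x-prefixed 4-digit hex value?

s_0 = ciphertext = 0x62B4
s_1 = InvRound(s_0, k_7) = 0xF99B
s_2 = InvRound(s_1, k_6) = 0x956D
s_3 = InvRound(s_2, k_5) = 0x82E6
s_4 = InvRound(s_3, k_4) = 0xE11B
s_5 = InvRound(s_4, k_3) = 0x25B9
s_6 = InvRound(s_5, k_2) = 0xB486
s_7 = InvRound(s_6, k_1) = 0x8D2E
s_8 = InvRound(s_7, k_0) = 0xA9E1

0xA9E1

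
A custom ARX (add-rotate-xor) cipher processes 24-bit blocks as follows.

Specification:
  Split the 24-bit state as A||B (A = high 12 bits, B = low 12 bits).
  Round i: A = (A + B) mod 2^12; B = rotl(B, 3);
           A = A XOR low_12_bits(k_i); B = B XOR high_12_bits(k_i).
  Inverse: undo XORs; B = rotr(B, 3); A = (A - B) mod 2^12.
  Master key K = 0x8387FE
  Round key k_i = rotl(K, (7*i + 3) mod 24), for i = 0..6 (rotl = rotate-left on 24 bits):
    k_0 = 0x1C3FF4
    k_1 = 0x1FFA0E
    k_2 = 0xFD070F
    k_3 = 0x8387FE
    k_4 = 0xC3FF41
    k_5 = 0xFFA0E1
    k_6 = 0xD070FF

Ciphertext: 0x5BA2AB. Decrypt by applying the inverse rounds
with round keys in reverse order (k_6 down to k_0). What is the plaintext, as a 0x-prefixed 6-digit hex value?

0xF0531F

s_0 = ciphertext = 0x5BA2AB
s_1 = InvRound(s_0, k_6) = 0xB509F5
s_2 = InvRound(s_1, k_5) = 0xCF0EC1
s_3 = InvRound(s_2, k_4) = 0x752C5F
s_4 = InvRound(s_3, k_3) = 0x220E8C
s_5 = InvRound(s_4, k_2) = 0xD0482B
s_6 = InvRound(s_5, k_1) = 0xDD093A
s_7 = InvRound(s_6, k_0) = 0xF0531F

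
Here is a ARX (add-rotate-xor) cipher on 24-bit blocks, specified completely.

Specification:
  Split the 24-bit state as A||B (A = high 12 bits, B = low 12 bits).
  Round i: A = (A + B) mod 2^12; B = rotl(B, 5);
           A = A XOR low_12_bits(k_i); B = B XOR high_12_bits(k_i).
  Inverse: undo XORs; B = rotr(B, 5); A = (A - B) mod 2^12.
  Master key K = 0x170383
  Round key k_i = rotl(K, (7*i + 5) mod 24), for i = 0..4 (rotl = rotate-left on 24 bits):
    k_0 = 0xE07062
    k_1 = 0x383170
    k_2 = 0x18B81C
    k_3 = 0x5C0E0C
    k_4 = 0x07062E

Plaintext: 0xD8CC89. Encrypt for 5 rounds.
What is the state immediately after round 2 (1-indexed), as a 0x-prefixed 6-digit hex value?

s_0 = plaintext = 0xD8CC89
s_1 = Round(s_0, k_0) = 0xA77F3E
s_2 = Round(s_1, k_1) = 0x8C545D
s_3 = Round(s_2, k_2) = 0x53EA23
s_4 = Round(s_3, k_3) = 0x16D1B4
s_5 = Round(s_4, k_4) = 0x50F6F3

0x8C545D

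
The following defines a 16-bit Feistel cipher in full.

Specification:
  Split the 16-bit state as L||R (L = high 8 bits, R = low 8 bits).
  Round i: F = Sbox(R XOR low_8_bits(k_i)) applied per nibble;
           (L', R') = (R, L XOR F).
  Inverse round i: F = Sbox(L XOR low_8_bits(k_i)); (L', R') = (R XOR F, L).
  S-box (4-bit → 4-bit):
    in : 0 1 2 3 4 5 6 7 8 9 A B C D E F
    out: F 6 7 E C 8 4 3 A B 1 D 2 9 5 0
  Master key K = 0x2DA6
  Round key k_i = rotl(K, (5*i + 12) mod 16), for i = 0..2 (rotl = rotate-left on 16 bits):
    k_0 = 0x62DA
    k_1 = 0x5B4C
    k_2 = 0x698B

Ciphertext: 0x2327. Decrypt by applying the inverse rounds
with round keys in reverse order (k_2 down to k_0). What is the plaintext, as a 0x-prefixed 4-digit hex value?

0x1D15

s_0 = ciphertext = 0x2327
s_1 = InvRound(s_0, k_2) = 0x3D23
s_2 = InvRound(s_1, k_1) = 0x153D
s_3 = InvRound(s_2, k_0) = 0x1D15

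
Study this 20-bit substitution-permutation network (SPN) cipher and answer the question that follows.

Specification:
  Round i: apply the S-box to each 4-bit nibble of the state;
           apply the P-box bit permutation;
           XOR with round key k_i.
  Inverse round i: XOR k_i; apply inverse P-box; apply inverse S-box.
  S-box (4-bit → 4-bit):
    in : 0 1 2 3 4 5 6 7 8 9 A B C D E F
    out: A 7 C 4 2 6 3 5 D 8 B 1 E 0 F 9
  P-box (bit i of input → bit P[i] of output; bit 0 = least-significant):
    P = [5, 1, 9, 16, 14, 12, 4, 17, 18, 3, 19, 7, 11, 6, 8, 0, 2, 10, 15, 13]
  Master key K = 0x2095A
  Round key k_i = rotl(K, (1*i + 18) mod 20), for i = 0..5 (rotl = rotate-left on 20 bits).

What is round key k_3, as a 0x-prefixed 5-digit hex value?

0x412B4

K = 0x2095A
k_0 = rotl(K, (1*0+18) mod 20) = rotl(K, 18) = 0x88256
k_1 = rotl(K, (1*1+18) mod 20) = rotl(K, 19) = 0x104AD
k_2 = rotl(K, (1*2+18) mod 20) = rotl(K, 0) = 0x2095A
k_3 = rotl(K, (1*3+18) mod 20) = rotl(K, 1) = 0x412B4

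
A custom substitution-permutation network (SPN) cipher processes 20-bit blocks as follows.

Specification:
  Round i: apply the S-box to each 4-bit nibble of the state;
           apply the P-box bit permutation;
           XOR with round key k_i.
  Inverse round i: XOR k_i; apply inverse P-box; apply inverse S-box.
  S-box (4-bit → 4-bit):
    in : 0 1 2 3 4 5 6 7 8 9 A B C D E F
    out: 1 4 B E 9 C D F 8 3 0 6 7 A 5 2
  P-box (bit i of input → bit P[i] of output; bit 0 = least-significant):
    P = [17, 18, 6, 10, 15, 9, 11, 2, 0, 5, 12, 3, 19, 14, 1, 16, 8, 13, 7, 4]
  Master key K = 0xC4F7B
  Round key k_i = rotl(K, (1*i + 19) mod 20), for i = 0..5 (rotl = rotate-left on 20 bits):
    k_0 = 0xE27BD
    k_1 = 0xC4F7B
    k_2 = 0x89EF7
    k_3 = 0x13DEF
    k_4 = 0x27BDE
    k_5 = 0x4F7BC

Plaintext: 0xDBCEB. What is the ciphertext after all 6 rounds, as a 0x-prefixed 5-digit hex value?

0xB71C2

s_0 = plaintext = 0xDBCEB
s_1 = Round(s_0, k_0) = 0xADFCE
s_2 = Round(s_1, k_1) = 0xF851B
s_3 = Round(s_2, k_2) = 0xDA6BF
s_4 = Round(s_3, k_3) = 0x507F6
s_5 = Round(s_4, k_4) = 0x86D27
s_6 = Round(s_5, k_5) = 0xB71C2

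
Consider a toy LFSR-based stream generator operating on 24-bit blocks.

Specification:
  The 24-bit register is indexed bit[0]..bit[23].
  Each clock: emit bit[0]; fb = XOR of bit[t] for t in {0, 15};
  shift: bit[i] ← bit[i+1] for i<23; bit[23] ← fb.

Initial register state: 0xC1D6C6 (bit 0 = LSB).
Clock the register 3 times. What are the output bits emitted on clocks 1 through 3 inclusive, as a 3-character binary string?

011

reg_0 = 0xC1D6C6
clock 1: out=0, reg = 0xE0EB63
clock 2: out=1, reg = 0x7075B1
clock 3: out=1, reg = 0xB83AD8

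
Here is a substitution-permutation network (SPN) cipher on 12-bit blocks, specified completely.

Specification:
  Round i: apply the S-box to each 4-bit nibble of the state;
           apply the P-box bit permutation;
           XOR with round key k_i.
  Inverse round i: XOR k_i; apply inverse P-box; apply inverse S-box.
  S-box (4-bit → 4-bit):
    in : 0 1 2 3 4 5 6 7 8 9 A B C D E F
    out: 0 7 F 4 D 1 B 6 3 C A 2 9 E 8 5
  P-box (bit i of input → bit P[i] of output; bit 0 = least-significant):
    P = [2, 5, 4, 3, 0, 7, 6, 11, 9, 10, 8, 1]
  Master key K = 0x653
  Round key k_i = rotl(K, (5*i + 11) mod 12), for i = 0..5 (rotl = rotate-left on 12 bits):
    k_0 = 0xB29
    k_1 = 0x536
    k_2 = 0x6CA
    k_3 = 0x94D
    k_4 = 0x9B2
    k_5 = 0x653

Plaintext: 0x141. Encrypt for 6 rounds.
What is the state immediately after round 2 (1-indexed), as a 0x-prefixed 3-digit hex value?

s_0 = plaintext = 0x141
s_1 = Round(s_0, k_0) = 0x45C
s_2 = Round(s_1, k_1) = 0x639
s_3 = Round(s_2, k_2) = 0x090
s_4 = Round(s_3, k_3) = 0x10D
s_5 = Round(s_4, k_4) = 0xE8A
s_6 = Round(s_5, k_5) = 0x6F8

0x639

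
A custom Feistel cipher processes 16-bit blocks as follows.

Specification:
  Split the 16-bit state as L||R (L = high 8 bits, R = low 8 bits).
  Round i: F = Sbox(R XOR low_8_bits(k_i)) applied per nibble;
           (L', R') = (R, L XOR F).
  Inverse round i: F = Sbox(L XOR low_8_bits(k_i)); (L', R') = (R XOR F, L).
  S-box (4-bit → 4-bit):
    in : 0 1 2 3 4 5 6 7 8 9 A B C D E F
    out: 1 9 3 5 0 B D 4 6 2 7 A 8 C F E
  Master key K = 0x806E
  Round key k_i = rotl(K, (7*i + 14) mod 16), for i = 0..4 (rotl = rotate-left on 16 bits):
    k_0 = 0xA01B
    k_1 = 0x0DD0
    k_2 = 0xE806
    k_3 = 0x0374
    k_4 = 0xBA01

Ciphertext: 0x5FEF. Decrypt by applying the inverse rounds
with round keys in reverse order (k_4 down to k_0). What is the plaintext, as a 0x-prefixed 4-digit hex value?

s_0 = ciphertext = 0x5FEF
s_1 = InvRound(s_0, k_4) = 0x505F
s_2 = InvRound(s_1, k_3) = 0x6F50
s_3 = InvRound(s_2, k_2) = 0x826F
s_4 = InvRound(s_3, k_1) = 0xDC82
s_5 = InvRound(s_4, k_0) = 0x06DC

0x06DC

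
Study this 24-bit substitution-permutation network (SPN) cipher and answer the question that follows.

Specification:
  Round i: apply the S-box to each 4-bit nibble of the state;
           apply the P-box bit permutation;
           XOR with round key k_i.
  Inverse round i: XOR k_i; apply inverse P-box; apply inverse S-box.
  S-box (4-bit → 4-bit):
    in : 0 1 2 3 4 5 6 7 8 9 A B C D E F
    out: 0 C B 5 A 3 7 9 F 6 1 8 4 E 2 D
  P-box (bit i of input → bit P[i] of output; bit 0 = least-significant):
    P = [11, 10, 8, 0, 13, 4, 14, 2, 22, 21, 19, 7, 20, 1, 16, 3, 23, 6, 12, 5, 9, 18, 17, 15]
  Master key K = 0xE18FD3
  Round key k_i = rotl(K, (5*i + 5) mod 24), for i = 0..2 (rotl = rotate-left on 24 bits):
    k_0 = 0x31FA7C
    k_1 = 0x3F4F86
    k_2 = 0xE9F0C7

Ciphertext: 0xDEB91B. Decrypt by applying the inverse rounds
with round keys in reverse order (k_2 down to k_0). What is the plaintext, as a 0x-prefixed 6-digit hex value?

0x999A54

s_0 = ciphertext = 0xDEB91B
s_1 = InvRound(s_0, k_2) = 0x9EF4D3
s_2 = InvRound(s_1, k_1) = 0x76CE2F
s_3 = InvRound(s_2, k_0) = 0x999A54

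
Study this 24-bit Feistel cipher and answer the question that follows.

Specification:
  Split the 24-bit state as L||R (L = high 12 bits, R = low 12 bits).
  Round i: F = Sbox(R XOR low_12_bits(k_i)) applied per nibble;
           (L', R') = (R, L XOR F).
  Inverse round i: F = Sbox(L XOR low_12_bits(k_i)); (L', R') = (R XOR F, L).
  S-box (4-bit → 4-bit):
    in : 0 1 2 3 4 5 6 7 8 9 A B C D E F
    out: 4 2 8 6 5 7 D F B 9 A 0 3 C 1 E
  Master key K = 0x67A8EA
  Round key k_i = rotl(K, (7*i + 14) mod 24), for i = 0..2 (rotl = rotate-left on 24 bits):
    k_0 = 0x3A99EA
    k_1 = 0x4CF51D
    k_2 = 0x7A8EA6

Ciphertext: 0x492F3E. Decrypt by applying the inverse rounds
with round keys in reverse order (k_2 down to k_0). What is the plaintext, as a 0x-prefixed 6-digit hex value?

0xCDC0CF

s_0 = ciphertext = 0x492F3E
s_1 = InvRound(s_0, k_2) = 0x55B492
s_2 = InvRound(s_1, k_1) = 0x0CF55B
s_3 = InvRound(s_2, k_0) = 0xCDC0CF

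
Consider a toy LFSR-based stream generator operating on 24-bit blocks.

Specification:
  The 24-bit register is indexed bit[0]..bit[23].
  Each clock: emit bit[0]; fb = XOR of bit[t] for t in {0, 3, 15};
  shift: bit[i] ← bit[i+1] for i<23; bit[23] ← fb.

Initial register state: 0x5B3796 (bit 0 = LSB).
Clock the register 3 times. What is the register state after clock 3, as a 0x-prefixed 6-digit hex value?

reg_0 = 0x5B3796
clock 1: out=0, reg = 0x2D9BCB
clock 2: out=1, reg = 0x96CDE5
clock 3: out=1, reg = 0x4B66F2

0x4B66F2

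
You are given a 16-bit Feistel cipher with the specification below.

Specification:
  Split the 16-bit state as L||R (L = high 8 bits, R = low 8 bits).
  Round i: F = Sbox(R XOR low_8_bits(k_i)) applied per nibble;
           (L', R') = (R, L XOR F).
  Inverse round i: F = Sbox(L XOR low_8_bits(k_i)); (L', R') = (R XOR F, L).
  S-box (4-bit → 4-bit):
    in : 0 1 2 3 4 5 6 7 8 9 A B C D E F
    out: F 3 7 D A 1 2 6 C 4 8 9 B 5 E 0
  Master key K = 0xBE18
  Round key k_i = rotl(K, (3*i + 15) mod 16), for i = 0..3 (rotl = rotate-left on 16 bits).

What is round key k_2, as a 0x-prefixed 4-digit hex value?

K = 0xBE18
k_0 = rotl(K, (3*0+15) mod 16) = rotl(K, 15) = 0x5F0C
k_1 = rotl(K, (3*1+15) mod 16) = rotl(K, 2) = 0xF862
k_2 = rotl(K, (3*2+15) mod 16) = rotl(K, 5) = 0xC317

0xC317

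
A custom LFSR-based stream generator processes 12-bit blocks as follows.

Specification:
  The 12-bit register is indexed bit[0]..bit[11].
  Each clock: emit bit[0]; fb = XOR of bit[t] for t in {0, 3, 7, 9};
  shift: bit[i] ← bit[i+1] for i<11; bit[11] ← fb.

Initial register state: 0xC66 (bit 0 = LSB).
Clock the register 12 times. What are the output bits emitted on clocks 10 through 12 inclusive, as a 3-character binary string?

reg_0 = 0xC66
clock 1: out=0, reg = 0x633
clock 2: out=1, reg = 0x319
clock 3: out=1, reg = 0x98C
clock 4: out=0, reg = 0x4C6
clock 5: out=0, reg = 0xA63
clock 6: out=1, reg = 0x531
clock 7: out=1, reg = 0xA98
clock 8: out=0, reg = 0xD4C
clock 9: out=0, reg = 0xEA6
clock 10: out=0, reg = 0x753
clock 11: out=1, reg = 0x3A9
clock 12: out=1, reg = 0x1D4

011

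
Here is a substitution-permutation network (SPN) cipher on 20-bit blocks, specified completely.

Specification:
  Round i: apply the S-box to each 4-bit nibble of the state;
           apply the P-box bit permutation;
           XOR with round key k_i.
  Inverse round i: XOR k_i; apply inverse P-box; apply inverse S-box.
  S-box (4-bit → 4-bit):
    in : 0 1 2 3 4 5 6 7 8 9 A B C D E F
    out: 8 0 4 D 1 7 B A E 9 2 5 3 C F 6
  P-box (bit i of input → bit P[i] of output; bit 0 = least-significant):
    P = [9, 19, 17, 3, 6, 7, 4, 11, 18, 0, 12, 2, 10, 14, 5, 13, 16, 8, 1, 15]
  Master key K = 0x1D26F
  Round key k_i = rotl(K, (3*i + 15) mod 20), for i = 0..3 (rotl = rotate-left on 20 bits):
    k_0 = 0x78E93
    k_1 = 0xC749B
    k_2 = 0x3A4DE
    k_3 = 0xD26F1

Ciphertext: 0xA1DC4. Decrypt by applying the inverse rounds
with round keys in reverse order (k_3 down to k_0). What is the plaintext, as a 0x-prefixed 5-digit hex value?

s_0 = ciphertext = 0xA1DC4
s_1 = InvRound(s_0, k_3) = 0xCDEDB
s_2 = InvRound(s_1, k_2) = 0x47E05
s_3 = InvRound(s_2, k_1) = 0x21086
s_4 = InvRound(s_3, k_0) = 0x94ED4

0x94ED4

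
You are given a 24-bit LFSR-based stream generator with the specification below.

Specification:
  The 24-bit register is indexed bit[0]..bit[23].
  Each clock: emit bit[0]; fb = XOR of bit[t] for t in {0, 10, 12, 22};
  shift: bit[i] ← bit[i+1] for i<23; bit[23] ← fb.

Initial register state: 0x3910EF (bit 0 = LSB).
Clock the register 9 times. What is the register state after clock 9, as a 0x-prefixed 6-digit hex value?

reg_0 = 0x3910EF
clock 1: out=1, reg = 0x1C8877
clock 2: out=1, reg = 0x8E443B
clock 3: out=1, reg = 0x47221D
clock 4: out=1, reg = 0x23910E
clock 5: out=0, reg = 0x91C887
clock 6: out=1, reg = 0xC8E443
clock 7: out=1, reg = 0xE47221
clock 8: out=1, reg = 0xF23910
clock 9: out=0, reg = 0x791C88

0x791C88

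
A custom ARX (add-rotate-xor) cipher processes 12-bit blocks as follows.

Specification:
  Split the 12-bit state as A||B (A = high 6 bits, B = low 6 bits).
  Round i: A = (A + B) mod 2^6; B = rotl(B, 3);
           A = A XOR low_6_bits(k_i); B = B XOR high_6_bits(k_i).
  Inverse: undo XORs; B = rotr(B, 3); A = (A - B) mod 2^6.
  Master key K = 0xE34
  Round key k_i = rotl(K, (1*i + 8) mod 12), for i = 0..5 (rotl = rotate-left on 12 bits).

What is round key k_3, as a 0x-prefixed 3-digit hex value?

K = 0xE34
k_0 = rotl(K, (1*0+8) mod 12) = rotl(K, 8) = 0x4E3
k_1 = rotl(K, (1*1+8) mod 12) = rotl(K, 9) = 0x9C6
k_2 = rotl(K, (1*2+8) mod 12) = rotl(K, 10) = 0x38D
k_3 = rotl(K, (1*3+8) mod 12) = rotl(K, 11) = 0x71A

0x71A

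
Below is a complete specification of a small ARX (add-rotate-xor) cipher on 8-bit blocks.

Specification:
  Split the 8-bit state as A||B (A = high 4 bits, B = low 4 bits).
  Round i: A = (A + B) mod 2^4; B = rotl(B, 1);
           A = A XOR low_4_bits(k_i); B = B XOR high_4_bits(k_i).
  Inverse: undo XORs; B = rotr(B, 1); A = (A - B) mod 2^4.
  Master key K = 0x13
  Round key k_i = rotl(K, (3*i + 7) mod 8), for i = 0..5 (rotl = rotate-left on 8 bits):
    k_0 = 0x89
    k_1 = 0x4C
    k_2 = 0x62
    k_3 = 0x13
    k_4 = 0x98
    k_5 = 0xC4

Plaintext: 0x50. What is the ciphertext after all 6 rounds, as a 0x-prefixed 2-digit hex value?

0x4D

s_0 = plaintext = 0x50
s_1 = Round(s_0, k_0) = 0xC8
s_2 = Round(s_1, k_1) = 0x85
s_3 = Round(s_2, k_2) = 0xFC
s_4 = Round(s_3, k_3) = 0x88
s_5 = Round(s_4, k_4) = 0x88
s_6 = Round(s_5, k_5) = 0x4D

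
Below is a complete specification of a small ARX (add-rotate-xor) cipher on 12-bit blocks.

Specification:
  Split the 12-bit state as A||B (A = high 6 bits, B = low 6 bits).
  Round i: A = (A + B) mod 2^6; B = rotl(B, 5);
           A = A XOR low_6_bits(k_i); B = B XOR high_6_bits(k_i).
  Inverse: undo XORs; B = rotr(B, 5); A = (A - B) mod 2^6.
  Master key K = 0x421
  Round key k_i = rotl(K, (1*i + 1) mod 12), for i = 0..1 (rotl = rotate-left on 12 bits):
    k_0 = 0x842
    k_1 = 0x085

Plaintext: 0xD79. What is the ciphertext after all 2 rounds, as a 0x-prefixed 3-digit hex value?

0x32C

s_0 = plaintext = 0xD79
s_1 = Round(s_0, k_0) = 0xB1D
s_2 = Round(s_1, k_1) = 0x32C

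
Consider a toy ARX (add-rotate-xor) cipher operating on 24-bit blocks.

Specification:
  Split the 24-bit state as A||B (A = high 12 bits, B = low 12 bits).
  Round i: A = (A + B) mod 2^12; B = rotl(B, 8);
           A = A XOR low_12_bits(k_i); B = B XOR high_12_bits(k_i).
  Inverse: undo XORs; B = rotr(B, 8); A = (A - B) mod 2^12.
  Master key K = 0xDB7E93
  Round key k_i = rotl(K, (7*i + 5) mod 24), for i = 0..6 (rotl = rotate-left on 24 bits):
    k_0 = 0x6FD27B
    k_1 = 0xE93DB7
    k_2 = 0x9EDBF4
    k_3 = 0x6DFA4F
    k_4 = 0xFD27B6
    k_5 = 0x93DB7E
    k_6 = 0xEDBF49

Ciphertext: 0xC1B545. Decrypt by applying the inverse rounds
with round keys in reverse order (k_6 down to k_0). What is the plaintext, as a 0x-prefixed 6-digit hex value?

s_0 = ciphertext = 0xC1B545
s_1 = InvRound(s_0, k_6) = 0x9679EB
s_2 = InvRound(s_1, k_5) = 0x4B9D60
s_3 = InvRound(s_2, k_4) = 0x7EDB22
s_4 = InvRound(s_3, k_3) = 0xDC5FDD
s_5 = InvRound(s_4, k_2) = 0x32B306
s_6 = InvRound(s_5, k_1) = 0x53F95D
s_7 = InvRound(s_6, k_0) = 0xD35A0F

0xD35A0F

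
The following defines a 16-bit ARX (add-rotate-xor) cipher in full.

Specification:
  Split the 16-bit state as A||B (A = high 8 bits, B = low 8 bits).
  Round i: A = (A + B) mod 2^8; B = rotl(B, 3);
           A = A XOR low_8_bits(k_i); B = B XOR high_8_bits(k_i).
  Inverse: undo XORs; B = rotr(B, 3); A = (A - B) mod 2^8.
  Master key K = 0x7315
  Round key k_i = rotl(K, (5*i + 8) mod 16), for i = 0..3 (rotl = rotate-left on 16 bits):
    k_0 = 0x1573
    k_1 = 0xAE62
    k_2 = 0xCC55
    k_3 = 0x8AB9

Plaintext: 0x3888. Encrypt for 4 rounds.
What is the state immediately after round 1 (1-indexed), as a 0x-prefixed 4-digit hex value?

s_0 = plaintext = 0x3888
s_1 = Round(s_0, k_0) = 0xB351
s_2 = Round(s_1, k_1) = 0x6624
s_3 = Round(s_2, k_2) = 0xDFED
s_4 = Round(s_3, k_3) = 0x75E5

0xB351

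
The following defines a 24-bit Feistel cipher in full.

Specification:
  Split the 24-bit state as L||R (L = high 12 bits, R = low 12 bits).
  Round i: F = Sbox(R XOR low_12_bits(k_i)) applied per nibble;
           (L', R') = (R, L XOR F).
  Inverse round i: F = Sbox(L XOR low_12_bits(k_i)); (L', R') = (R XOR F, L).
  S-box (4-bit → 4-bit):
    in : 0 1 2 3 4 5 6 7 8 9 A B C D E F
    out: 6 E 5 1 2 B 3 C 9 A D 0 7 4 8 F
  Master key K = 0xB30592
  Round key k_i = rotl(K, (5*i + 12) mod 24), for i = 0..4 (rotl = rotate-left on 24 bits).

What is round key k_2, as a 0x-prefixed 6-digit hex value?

K = 0xB30592
k_0 = rotl(K, (5*0+12) mod 24) = rotl(K, 12) = 0x592B30
k_1 = rotl(K, (5*1+12) mod 24) = rotl(K, 17) = 0x25660B
k_2 = rotl(K, (5*2+12) mod 24) = rotl(K, 22) = 0xACC164

0xACC164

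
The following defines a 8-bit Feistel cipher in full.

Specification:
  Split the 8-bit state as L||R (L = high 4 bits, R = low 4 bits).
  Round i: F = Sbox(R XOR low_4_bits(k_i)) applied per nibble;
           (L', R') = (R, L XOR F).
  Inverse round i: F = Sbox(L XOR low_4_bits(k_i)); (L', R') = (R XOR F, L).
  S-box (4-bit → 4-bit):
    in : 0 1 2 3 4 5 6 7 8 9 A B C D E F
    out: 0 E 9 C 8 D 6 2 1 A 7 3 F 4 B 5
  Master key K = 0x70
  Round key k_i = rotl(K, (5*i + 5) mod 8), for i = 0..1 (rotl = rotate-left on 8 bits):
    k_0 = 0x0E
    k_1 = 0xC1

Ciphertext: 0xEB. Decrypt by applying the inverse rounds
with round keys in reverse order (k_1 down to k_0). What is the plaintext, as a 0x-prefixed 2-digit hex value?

s_0 = ciphertext = 0xEB
s_1 = InvRound(s_0, k_1) = 0xEE
s_2 = InvRound(s_1, k_0) = 0xEE

0xEE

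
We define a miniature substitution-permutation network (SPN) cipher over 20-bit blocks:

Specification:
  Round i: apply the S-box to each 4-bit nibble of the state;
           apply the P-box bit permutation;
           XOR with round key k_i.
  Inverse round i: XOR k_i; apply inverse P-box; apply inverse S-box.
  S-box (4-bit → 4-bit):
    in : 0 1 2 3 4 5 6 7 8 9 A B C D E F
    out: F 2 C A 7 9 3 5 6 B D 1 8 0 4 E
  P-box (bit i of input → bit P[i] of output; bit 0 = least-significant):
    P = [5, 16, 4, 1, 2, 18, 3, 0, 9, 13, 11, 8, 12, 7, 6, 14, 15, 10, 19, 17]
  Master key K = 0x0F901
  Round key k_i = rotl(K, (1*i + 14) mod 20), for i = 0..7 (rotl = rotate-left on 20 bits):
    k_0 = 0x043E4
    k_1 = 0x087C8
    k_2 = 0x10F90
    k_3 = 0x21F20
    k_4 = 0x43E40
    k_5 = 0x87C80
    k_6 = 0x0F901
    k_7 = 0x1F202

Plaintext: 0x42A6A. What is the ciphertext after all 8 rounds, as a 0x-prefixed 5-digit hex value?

0x78252

s_0 = plaintext = 0x42A6A
s_1 = Round(s_0, k_0) = 0xC8C92
s_2 = Round(s_1, k_1) = 0x6861F
s_3 = Round(s_2, k_2) = 0x4A942
s_4 = Round(s_3, k_3) = 0xEE87E
s_5 = Round(s_4, k_4) = 0xC161C
s_6 = Round(s_5, k_5) = 0xE5E02
s_7 = Round(s_6, k_6) = 0xCA11E
s_8 = Round(s_7, k_7) = 0x78252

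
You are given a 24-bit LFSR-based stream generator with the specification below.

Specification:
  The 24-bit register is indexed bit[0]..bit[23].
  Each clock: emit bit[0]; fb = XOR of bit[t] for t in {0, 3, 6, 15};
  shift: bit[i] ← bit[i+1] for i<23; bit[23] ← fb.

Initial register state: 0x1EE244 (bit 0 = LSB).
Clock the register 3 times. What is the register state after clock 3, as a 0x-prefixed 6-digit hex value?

reg_0 = 0x1EE244
clock 1: out=0, reg = 0x0F7122
clock 2: out=0, reg = 0x07B891
clock 3: out=1, reg = 0x03DC48

0x03DC48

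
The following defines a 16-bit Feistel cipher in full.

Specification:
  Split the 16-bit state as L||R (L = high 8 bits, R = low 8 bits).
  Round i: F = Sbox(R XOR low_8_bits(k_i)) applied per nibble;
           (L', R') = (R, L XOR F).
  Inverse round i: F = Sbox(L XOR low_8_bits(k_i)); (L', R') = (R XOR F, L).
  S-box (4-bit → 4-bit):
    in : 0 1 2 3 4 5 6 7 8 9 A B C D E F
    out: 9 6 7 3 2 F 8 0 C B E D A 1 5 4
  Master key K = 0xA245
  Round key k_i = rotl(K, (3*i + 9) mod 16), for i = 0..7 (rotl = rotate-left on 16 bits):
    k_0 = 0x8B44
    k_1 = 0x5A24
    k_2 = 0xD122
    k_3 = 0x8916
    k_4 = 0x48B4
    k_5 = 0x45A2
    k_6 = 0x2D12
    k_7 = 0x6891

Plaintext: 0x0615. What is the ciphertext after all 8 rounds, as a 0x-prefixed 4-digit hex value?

0x1FAF

s_0 = plaintext = 0x0615
s_1 = Round(s_0, k_0) = 0x15F0
s_2 = Round(s_1, k_1) = 0xF007
s_3 = Round(s_2, k_2) = 0x078F
s_4 = Round(s_3, k_3) = 0x8FBC
s_5 = Round(s_4, k_4) = 0xBC13
s_6 = Round(s_5, k_5) = 0x136A
s_7 = Round(s_6, k_6) = 0x6A1F
s_8 = Round(s_7, k_7) = 0x1FAF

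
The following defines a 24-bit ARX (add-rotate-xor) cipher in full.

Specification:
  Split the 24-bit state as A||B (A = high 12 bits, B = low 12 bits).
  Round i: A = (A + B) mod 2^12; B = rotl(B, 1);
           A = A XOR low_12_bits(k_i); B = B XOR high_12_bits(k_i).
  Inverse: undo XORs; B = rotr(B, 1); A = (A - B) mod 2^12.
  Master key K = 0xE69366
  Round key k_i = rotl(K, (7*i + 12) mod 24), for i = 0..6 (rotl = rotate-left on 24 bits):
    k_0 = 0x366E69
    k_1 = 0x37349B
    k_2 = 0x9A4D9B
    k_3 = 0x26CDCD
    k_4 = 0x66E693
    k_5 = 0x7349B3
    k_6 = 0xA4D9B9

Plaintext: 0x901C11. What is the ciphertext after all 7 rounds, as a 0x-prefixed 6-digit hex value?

0x4E1BBF

s_0 = plaintext = 0x901C11
s_1 = Round(s_0, k_0) = 0xB7BB45
s_2 = Round(s_1, k_1) = 0x25B5F8
s_3 = Round(s_2, k_2) = 0x5C8254
s_4 = Round(s_3, k_3) = 0x5D16C4
s_5 = Round(s_4, k_4) = 0xA06BE6
s_6 = Round(s_5, k_5) = 0xC5F0F9
s_7 = Round(s_6, k_6) = 0x4E1BBF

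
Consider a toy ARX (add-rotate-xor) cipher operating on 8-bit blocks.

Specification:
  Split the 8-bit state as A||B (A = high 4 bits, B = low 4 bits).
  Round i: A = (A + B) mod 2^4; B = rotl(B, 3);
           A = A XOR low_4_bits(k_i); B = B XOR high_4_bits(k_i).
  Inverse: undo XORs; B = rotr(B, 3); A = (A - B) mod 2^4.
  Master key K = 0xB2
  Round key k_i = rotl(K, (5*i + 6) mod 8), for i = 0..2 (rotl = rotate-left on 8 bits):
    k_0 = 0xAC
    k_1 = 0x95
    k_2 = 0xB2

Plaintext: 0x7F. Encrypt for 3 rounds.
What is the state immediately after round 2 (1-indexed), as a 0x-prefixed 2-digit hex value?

0xA3

s_0 = plaintext = 0x7F
s_1 = Round(s_0, k_0) = 0xA5
s_2 = Round(s_1, k_1) = 0xA3
s_3 = Round(s_2, k_2) = 0xF2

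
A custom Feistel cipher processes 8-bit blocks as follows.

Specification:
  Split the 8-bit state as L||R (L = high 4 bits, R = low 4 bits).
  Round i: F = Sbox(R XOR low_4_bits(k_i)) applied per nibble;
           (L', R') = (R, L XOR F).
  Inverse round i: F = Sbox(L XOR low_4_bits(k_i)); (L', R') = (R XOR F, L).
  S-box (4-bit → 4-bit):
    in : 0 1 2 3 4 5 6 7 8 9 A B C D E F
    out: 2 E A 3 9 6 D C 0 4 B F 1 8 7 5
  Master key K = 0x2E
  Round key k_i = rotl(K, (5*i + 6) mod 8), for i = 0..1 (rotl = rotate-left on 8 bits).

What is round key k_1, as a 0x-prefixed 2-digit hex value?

0x71

K = 0x2E
k_0 = rotl(K, (5*0+6) mod 8) = rotl(K, 6) = 0x8B
k_1 = rotl(K, (5*1+6) mod 8) = rotl(K, 3) = 0x71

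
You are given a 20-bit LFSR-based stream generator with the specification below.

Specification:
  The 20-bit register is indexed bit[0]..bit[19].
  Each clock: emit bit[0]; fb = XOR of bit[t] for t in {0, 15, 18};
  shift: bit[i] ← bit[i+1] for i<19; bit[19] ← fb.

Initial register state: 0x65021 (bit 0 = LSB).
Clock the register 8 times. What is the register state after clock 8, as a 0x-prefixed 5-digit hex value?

0xDC650

reg_0 = 0x65021
clock 1: out=1, reg = 0x32810
clock 2: out=0, reg = 0x19408
clock 3: out=0, reg = 0x8CA04
clock 4: out=0, reg = 0xC6502
clock 5: out=0, reg = 0xE3281
clock 6: out=1, reg = 0x71940
clock 7: out=0, reg = 0xB8CA0
clock 8: out=0, reg = 0xDC650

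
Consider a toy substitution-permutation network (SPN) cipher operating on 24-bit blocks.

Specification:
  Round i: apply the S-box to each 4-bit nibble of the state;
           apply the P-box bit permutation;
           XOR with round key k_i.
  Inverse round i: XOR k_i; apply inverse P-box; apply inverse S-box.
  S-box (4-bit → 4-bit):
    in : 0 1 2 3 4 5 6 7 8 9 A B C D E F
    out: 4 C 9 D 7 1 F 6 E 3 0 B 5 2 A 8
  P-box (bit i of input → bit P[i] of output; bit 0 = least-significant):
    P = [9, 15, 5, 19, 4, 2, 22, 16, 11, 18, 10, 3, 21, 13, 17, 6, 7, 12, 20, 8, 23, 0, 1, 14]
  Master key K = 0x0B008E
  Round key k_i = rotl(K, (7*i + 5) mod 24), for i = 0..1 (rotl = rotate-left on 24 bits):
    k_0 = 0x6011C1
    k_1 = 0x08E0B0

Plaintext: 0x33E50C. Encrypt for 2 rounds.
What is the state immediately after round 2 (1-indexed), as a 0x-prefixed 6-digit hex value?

s_0 = plaintext = 0x33E50C
s_1 = Round(s_0, k_0) = 0xB07A23
s_2 = Round(s_1, k_1) = 0x938281

0x938281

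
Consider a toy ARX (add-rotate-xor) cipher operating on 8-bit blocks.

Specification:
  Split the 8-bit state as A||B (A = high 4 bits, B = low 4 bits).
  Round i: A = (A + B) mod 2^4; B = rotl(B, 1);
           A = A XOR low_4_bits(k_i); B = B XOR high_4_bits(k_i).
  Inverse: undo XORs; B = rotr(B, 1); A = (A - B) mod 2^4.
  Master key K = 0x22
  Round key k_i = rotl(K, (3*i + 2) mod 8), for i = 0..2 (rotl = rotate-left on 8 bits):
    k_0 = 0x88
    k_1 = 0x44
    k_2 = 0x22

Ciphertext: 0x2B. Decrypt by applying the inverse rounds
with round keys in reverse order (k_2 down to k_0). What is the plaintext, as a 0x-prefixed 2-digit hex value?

0xE6

s_0 = ciphertext = 0x2B
s_1 = InvRound(s_0, k_2) = 0x4C
s_2 = InvRound(s_1, k_1) = 0xC4
s_3 = InvRound(s_2, k_0) = 0xE6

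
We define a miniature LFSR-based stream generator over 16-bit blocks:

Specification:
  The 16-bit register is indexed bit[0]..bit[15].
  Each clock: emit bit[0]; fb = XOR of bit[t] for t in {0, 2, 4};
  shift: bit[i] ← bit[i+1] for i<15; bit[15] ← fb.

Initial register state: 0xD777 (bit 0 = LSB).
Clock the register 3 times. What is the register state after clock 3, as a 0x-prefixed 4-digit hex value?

0xBAEE

reg_0 = 0xD777
clock 1: out=1, reg = 0xEBBB
clock 2: out=1, reg = 0x75DD
clock 3: out=1, reg = 0xBAEE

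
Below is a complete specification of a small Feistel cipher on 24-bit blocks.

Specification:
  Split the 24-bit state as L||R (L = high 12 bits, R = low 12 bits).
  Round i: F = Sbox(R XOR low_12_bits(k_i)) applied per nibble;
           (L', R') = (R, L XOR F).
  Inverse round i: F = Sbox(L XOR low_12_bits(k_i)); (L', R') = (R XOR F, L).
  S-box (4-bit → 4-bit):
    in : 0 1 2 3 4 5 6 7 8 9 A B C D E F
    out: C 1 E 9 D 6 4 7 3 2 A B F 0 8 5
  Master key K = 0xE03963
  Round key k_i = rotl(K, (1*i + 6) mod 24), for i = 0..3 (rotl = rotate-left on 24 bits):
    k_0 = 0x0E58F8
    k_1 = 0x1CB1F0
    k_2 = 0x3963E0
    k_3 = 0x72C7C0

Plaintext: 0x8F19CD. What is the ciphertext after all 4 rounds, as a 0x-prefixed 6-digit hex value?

s_0 = plaintext = 0x8F19CD
s_1 = Round(s_0, k_0) = 0x9CD967
s_2 = Round(s_1, k_1) = 0x967AEA
s_3 = Round(s_2, k_2) = 0xAEABAD
s_4 = Round(s_3, k_3) = 0xBAD5AA

0xBAD5AA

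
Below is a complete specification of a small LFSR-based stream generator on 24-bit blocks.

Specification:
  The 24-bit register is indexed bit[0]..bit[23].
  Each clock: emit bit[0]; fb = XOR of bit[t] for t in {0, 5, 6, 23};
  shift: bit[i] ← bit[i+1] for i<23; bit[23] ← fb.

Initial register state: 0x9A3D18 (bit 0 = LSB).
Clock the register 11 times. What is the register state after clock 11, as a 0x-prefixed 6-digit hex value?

0x807347

reg_0 = 0x9A3D18
clock 1: out=0, reg = 0xCD1E8C
clock 2: out=0, reg = 0xE68F46
clock 3: out=0, reg = 0x7347A3
clock 4: out=1, reg = 0x39A3D1
clock 5: out=1, reg = 0x1CD1E8
clock 6: out=0, reg = 0x0E68F4
clock 7: out=0, reg = 0x07347A
clock 8: out=0, reg = 0x039A3D
clock 9: out=1, reg = 0x01CD1E
clock 10: out=0, reg = 0x00E68F
clock 11: out=1, reg = 0x807347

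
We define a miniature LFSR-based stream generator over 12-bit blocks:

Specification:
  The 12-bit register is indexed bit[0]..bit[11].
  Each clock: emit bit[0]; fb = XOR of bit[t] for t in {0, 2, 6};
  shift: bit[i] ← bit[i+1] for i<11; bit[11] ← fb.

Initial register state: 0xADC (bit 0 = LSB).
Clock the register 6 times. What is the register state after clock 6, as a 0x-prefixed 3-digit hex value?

reg_0 = 0xADC
clock 1: out=0, reg = 0x56E
clock 2: out=0, reg = 0x2B7
clock 3: out=1, reg = 0x15B
clock 4: out=1, reg = 0x0AD
clock 5: out=1, reg = 0x056
clock 6: out=0, reg = 0x02B

0x02B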